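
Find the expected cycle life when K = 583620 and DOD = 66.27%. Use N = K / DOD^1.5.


Step 1: DOD^1.5 = 66.27^1.5 = 539.48
Step 2: N = 583620 / 539.48 = 1082 cycles

1082 cycles


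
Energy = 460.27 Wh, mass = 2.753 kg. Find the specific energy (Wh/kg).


ED = E / m = 460.27 / 2.753 = 167.2 Wh/kg

167.2 Wh/kg


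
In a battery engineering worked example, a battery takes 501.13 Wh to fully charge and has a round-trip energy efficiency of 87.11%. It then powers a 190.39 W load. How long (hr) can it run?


Step 1: E_discharge = eta/100 * E_charge = 87.11/100 * 501.13 = 436.53 Wh
Step 2: t = E_discharge / P = 436.53 / 190.39 = 2.293 hr

2.293 hr


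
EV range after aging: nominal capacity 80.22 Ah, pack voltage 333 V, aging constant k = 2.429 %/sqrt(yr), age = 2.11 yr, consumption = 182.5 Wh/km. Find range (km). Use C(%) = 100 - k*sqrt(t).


Step 1: capacity retention = 100 - 2.429 * sqrt(2.11) = 100 - 2.429 * 1.4526 = 96.472%
Step 2: C_now = 80.22 * 96.472/100 = 77.39 Ah
Step 3: E_pack = V * C_now = 333 * 77.39 = 25771 Wh
Step 4: range = E_pack / consumption = 25771 / 182.5 = 141.2 km

141.2 km


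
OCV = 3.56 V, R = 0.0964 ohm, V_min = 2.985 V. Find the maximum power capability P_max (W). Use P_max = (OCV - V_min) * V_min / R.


dV = OCV - V_min = 0.575 V (so I_max = dV / R)
P_max = dV * V_min / R = 0.575 * 2.985 / 0.0964 = 17.80 W

17.80 W


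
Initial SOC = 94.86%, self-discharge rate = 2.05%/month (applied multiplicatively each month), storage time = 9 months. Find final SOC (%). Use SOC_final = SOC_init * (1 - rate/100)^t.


Monthly retention factor = 1 - 2.05/100 = 0.9795
Over 9 months: factor^9 = 0.82993
SOC_final = 94.86 * 0.82993 = 78.73%

78.73%


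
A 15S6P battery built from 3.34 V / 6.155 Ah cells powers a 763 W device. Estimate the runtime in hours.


Step 1: E_pack = Ns * V_cell * Np * C_cell = 15 * 3.34 * 6 * 6.155 = 1850.2 Wh
Step 2: t = E_pack / P = 1850.2 / 763 = 2.425 hr

2.425 hr


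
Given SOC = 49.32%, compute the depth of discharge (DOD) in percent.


DOD = 100 - SOC = 100 - 49.32 = 50.68%

50.68%


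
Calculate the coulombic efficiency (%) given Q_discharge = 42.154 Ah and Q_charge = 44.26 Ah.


eta_c = Q_dis / Q_chg * 100 = 42.154 / 44.26 * 100 = 95.24%

95.24%


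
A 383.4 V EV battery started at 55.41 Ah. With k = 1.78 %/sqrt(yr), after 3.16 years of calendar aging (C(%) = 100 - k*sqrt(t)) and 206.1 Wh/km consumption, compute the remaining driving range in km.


Step 1: capacity retention = 100 - 1.78 * sqrt(3.16) = 100 - 1.78 * 1.7776 = 96.836%
Step 2: C_now = 55.41 * 96.836/100 = 53.657 Ah
Step 3: E_pack = V * C_now = 383.4 * 53.657 = 20572 Wh
Step 4: range = E_pack / consumption = 20572 / 206.1 = 99.82 km

99.82 km


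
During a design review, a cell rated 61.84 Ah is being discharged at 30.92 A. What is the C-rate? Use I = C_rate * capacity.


Rearranging: C_rate = 30.92 / 61.84 = 0.5C

0.5C


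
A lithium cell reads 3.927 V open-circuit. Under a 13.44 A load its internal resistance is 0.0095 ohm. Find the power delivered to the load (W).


Step 1: V_terminal = OCV - I*R = 3.927 - 13.44 * 0.0095 = 3.7993 V
Step 2: P_out = V_terminal * I = 3.7993 * 13.44 = 51.06 W

51.06 W


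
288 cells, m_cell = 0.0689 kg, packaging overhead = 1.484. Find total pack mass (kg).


Cell mass sum = 288 * 0.0689 = 19.843 kg
With overhead 1.484: m_pack = 19.843 * 1.484 = 29.45 kg

29.45 kg


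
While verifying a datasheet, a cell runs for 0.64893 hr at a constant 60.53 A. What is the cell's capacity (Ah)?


C = I * t = 60.53 * 0.64893 = 39.28 Ah

39.28 Ah


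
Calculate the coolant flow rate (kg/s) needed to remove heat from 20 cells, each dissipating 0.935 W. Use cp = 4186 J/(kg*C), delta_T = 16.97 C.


Step 1: Total heat Q = 20 * 0.935 W = 18.7 W
Step 2: denom = cp * dT = 4186 * 16.97 = 71036
Step 3: m_dot = 18.7 / 71036 = 2.632e-04 kg/s

2.632e-04 kg/s


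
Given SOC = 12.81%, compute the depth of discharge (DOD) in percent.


DOD = 100 - SOC = 100 - 12.81 = 87.19%

87.19%


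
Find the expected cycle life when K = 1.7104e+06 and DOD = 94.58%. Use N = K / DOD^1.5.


DOD^1.5 = 919.81
N = K / DOD^1.5 = 1.7104e+06 / 919.81 = 1860

1860 cycles


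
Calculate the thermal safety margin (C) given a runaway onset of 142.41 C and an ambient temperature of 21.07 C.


margin = T_onset - T_ambient = 142.41 - 21.07 = 121.34 C

121.34 C


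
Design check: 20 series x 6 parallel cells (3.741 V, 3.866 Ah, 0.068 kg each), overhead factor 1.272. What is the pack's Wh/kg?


Step 1: V_pack = 20 * 3.741 = 74.82 V
Step 2: C_pack = 6 * 3.866 = 23.196 Ah
Step 3: E_pack = V_pack * C_pack = 74.82 * 23.196 = 1735.5 Wh
Step 4: m_pack = 20 * 6 * 0.068 * 1.272 = 10.38 kg
Step 5: ED = E_pack / m_pack = 1735.5 / 10.38 = 167.2 Wh/kg

167.2 Wh/kg


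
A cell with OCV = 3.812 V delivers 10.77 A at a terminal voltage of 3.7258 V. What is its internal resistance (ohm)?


R = (OCV - V) / I = (3.812 - 3.7258) / 10.77 = 0.008004 ohm

0.008004 ohm


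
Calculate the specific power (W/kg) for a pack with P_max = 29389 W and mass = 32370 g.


Convert: m = 32370 g = 32.37 kg
Specific power = 29389 W / 32.37 kg = 907.9 W/kg

907.9 W/kg


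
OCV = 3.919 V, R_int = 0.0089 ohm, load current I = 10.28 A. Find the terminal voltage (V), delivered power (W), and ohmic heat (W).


Step 1: V_terminal = OCV - I*R = 3.919 - 10.28 * 0.0089 = 3.8275 V
Step 2: P_out = V_terminal * I = 3.8275 * 10.28 = 39.35 W
Step 3: Q = I^2 * R = 10.28^2 * 0.0089 = 0.9405 W

V=3.8275 V, P=39.35 W, Q=0.9405 W


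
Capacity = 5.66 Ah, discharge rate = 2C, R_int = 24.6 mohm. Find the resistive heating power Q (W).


Convert: R = 24.6 mohm = 0.0246 ohm
Step 1: I = C_rate * capacity = 2 * 5.66 = 11.32 A
Step 2: Q = I^2 * R = 11.32^2 * 0.0246 = 128.14 * 0.0246 = 3.152 W

3.152 W


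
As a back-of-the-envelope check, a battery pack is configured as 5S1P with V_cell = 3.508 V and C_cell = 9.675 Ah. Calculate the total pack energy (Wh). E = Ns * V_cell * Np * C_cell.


E = Ns * Vcell * Np * Ccell = 5 * 3.508 * 1 * 9.675 = 169.7 Wh

169.7 Wh


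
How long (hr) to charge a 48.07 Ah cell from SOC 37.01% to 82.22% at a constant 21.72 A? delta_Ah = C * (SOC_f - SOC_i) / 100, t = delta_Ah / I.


Step 1: dSOC = 82.22% - 37.01% = 45.21%
Step 2: delta_Ah = 48.07 * 45.21 / 100 = 21.732 Ah
Step 3: t = 21.732 / 21.72 = 1.001 hr

1.001 hr


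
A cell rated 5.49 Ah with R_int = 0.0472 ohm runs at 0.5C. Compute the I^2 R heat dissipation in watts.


Step 1: I = C_rate * capacity = 0.5 * 5.49 = 2.745 A
Step 2: Q = I^2 * R = 2.745^2 * 0.0472 = 7.535 * 0.0472 = 0.3557 W

0.3557 W


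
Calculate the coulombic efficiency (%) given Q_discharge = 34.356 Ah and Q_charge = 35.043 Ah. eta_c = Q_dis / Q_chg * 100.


eta_c = Q_dis / Q_chg * 100 = 34.356 / 35.043 * 100 = 98.04%

98.04%


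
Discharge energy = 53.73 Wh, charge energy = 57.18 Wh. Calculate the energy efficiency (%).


eta_e = E_dis / E_chg * 100 = 53.73 / 57.18 * 100 = 93.97%

93.97%


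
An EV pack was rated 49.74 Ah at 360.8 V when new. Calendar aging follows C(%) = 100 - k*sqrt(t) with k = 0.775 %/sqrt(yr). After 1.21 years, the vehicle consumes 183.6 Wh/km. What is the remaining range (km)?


Step 1: capacity retention = 100 - 0.775 * sqrt(1.21) = 100 - 0.775 * 1.1 = 99.148%
Step 2: C_now = 49.74 * 99.148/100 = 49.316 Ah
Step 3: E_pack = V * C_now = 360.8 * 49.316 = 17793 Wh
Step 4: range = E_pack / consumption = 17793 / 183.6 = 96.91 km

96.91 km


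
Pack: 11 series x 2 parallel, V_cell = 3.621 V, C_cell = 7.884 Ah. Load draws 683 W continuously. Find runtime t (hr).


Step 1: E_pack = Ns * V_cell * Np * C_cell = 11 * 3.621 * 2 * 7.884 = 628.06 Wh
Step 2: t = E_pack / P = 628.06 / 683 = 0.9196 hr

0.9196 hr


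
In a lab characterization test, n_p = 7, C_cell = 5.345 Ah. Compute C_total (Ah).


Parallel capacities add: 7 * 5.345 Ah = 37.415 Ah

37.415 Ah


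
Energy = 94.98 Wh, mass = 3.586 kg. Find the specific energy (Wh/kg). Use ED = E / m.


ED = E / m = 94.98 / 3.586 = 26.49 Wh/kg

26.49 Wh/kg


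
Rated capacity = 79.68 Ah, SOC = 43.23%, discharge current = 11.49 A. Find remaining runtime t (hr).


Step 1: remaining = SOC/100 * C_total = 43.23/100 * 79.68 = 34.446 Ah
Step 2: t = remaining / I = 34.446 / 11.49 = 2.998 hr

2.998 hr


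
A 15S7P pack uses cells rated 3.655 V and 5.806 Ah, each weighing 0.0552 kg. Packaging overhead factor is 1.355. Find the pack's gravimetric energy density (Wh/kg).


Step 1: V_pack = 15 * 3.655 = 54.825 V
Step 2: C_pack = 7 * 5.806 = 40.642 Ah
Step 3: E_pack = V_pack * C_pack = 54.825 * 40.642 = 2228.2 Wh
Step 4: m_pack = 15 * 7 * 0.0552 * 1.355 = 7.8536 kg
Step 5: ED = E_pack / m_pack = 2228.2 / 7.8536 = 283.7 Wh/kg

283.7 Wh/kg


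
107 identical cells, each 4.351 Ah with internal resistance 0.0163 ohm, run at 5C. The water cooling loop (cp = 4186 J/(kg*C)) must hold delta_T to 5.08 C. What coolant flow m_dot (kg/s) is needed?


Step 1: I = 5 * 4.351 = 21.755 A
Step 2: Q_cell = I^2 * R = 21.755^2 * 0.0163 = 7.7145 W
Step 3: Q_total = 107 * 7.7145 = 825.45 W
Step 4: m_dot = Q_total / (cp * dT) = 825.45 / (4186 * 5.08) = 0.03882 kg/s

0.03882 kg/s


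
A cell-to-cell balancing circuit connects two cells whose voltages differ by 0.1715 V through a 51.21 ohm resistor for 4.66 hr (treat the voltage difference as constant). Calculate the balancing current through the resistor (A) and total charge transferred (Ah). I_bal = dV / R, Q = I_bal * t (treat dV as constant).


I_bal = dV / R = 0.1715 / 51.21 = 0.003349 A
Q = I_bal * t = 0.003349 * 4.66 = 0.01561 Ah

I=0.003349 A, Q=0.01561 Ah


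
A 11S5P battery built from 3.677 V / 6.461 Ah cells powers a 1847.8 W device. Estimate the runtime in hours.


Step 1: E_pack = Ns * V_cell * Np * C_cell = 11 * 3.677 * 5 * 6.461 = 1306.6 Wh
Step 2: t = E_pack / P = 1306.6 / 1847.8 = 0.7071 hr

0.7071 hr


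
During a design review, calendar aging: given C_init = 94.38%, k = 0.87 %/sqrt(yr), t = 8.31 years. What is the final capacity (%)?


sqrt(t) = sqrt(8.31) = 2.8827
C_final = 94.38 - 0.87 * 2.8827 = 91.87%

91.87%


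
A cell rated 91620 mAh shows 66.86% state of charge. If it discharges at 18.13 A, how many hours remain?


Convert: C_total = 91620 mAh = 91.62 Ah
Step 1: remaining = SOC/100 * C_total = 66.86/100 * 91.62 = 61.257 Ah
Step 2: t = remaining / I = 61.257 / 18.13 = 3.379 hr

3.379 hr


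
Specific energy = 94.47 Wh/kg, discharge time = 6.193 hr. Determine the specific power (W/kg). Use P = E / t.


Specific power = 94.47 Wh/kg / 6.193 hr = 15.25 W/kg

15.25 W/kg


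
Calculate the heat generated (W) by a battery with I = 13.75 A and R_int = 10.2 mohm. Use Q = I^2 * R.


Convert: R = 10.2 mohm = 0.0102 ohm
I^2 = 189.06
Q = 189.06 * 0.0102 = 1.928 W

1.928 W


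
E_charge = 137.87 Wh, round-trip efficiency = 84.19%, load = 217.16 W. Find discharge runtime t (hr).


Step 1: E_discharge = eta/100 * E_charge = 84.19/100 * 137.87 = 116.07 Wh
Step 2: t = E_discharge / P = 116.07 / 217.16 = 0.5345 hr

0.5345 hr


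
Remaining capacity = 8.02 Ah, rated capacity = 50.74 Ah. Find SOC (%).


SOC = (remaining / total) * 100 = (8.02 / 50.74) * 100 = 15.81%

15.81%


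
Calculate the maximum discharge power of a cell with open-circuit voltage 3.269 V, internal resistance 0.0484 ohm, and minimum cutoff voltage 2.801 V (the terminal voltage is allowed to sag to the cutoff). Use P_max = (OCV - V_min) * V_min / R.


P_max = (OCV - V_min) * V_min / R = (3.269 - 2.801) * 2.801 / 0.0484 = 0.468 * 2.801 / 0.0484 = 27.08 W

27.08 W


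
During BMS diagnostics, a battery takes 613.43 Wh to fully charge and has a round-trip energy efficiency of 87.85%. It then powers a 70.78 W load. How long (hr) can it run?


Step 1: E_discharge = eta/100 * E_charge = 87.85/100 * 613.43 = 538.9 Wh
Step 2: t = E_discharge / P = 538.9 / 70.78 = 7.614 hr

7.614 hr


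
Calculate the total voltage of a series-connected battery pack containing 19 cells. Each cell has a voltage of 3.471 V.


V_pack = n * V_cell = 19 * 3.471 = 65.949 V

65.949 V


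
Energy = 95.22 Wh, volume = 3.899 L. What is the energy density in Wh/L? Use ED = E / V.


ED = E / V = 95.22 / 3.899 = 24.42 Wh/L

24.42 Wh/L


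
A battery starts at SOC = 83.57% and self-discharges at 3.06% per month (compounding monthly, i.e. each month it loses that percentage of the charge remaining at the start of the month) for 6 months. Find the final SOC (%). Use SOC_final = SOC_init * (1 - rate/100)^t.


Monthly retention factor = 1 - 3.06/100 = 0.9694
Over 6 months: factor^6 = 0.82989
SOC_final = 83.57 * 0.82989 = 69.35%

69.35%


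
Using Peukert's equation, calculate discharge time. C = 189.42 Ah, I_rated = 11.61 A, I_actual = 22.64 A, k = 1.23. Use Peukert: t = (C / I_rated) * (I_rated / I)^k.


t_rated = C / I_rated = 189.42 / 11.61 = 16.315 hr
(I_rated/I)^k = (0.51281)^1.23 = 0.43979
t = t_rated * (I_rated/I)^k = 16.315 * 0.43979 = 7.175 hr

7.175 hr


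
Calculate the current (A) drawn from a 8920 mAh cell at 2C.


Convert: capacity = 8920 mAh = 8.92 Ah
I = C_rate * capacity = 2 * 8.92 = 17.84 A

17.84 A


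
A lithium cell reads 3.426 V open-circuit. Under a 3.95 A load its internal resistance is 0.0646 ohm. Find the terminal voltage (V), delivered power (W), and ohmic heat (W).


Step 1: V_terminal = OCV - I*R = 3.426 - 3.95 * 0.0646 = 3.1708 V
Step 2: P_out = V_terminal * I = 3.1708 * 3.95 = 12.52 W
Step 3: Q = I^2 * R = 3.95^2 * 0.0646 = 1.008 W

V=3.1708 V, P=12.52 W, Q=1.008 W


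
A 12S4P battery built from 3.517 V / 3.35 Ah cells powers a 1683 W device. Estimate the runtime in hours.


Step 1: E_pack = Ns * V_cell * Np * C_cell = 12 * 3.517 * 4 * 3.35 = 565.53 Wh
Step 2: t = E_pack / P = 565.53 / 1683 = 0.3360 hr

0.3360 hr


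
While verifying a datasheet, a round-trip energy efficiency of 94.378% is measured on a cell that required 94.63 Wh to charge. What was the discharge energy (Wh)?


E_dis = eta/100 * E_chg = 94.378/100 * 94.63 = 89.31 Wh

89.31 Wh


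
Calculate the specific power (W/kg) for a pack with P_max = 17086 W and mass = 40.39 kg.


SP = P / m = 17086 / 40.39 = 423.0 W/kg

423.0 W/kg


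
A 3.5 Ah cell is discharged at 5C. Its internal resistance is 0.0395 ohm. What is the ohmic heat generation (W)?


Step 1: I = C_rate * capacity = 5 * 3.5 = 17.5 A
Step 2: Q = I^2 * R = 17.5^2 * 0.0395 = 306.25 * 0.0395 = 12.10 W

12.10 W


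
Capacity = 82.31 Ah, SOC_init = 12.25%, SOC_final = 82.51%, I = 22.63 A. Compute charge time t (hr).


delta_Ah = 82.31 * (82.51 - 12.25) / 100 = 57.831 Ah
t = delta_Ah / I = 57.831 / 22.63 = 2.556 hr

2.556 hr


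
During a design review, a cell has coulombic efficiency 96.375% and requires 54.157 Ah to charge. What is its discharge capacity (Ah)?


Q_dis = eta/100 * Q_chg = 96.375/100 * 54.157 = 52.19 Ah

52.19 Ah


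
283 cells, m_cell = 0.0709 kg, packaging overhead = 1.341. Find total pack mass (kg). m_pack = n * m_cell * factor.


Cell mass sum = 283 * 0.0709 = 20.065 kg
With overhead 1.341: m_pack = 20.065 * 1.341 = 26.91 kg

26.91 kg


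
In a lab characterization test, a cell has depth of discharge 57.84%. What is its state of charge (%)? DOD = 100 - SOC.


SOC = 100 - DOD = 100 - 57.84 = 42.16%

42.16%


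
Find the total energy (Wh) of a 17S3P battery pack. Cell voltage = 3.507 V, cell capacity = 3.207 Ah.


V_pack = 17 * 3.507 = 59.619 V
C_pack = 3 * 3.207 = 9.621 Ah
E = V_pack * C_pack = 59.619 * 9.621 = 573.6 Wh

573.6 Wh


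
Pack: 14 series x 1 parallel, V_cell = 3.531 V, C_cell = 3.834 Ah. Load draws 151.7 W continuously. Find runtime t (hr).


Step 1: E_pack = Ns * V_cell * Np * C_cell = 14 * 3.531 * 1 * 3.834 = 189.53 Wh
Step 2: t = E_pack / P = 189.53 / 151.7 = 1.249 hr

1.249 hr


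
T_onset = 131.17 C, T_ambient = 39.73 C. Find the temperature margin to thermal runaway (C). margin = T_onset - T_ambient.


margin = T_onset - T_ambient = 131.17 - 39.73 = 91.44 C

91.44 C


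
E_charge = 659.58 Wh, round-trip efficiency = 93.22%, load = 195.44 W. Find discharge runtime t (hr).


Step 1: E_discharge = eta/100 * E_charge = 93.22/100 * 659.58 = 614.86 Wh
Step 2: t = E_discharge / P = 614.86 / 195.44 = 3.146 hr

3.146 hr


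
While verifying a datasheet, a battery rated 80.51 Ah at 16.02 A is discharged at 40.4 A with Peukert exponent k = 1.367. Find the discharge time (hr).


t_rated = C / I_rated = 80.51 / 16.02 = 5.0256 hr
(I_rated/I)^k = (0.39653)^1.367 = 0.28239
t = t_rated * (I_rated/I)^k = 5.0256 * 0.28239 = 1.419 hr

1.419 hr


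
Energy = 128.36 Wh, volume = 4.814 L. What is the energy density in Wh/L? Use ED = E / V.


ED = E / V = 128.36 / 4.814 = 26.66 Wh/L

26.66 Wh/L


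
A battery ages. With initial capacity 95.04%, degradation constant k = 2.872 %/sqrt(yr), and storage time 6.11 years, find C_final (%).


Step 1: sqrt(6.11 yr) = 2.4718
Step 2: drop = 2.872 * 2.4718 = 7.099
Step 3: C_final = 95.04 - 7.099 = 87.94%

87.94%


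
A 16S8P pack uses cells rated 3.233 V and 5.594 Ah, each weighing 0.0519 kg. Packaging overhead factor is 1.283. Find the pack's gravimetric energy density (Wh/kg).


Step 1: V_pack = 16 * 3.233 = 51.728 V
Step 2: C_pack = 8 * 5.594 = 44.752 Ah
Step 3: E_pack = V_pack * C_pack = 51.728 * 44.752 = 2314.9 Wh
Step 4: m_pack = 16 * 8 * 0.0519 * 1.283 = 8.5232 kg
Step 5: ED = E_pack / m_pack = 2314.9 / 8.5232 = 271.6 Wh/kg

271.6 Wh/kg


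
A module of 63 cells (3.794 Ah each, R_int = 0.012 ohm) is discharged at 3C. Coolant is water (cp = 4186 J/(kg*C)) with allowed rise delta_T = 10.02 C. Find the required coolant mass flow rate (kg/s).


Step 1: I = 3 * 3.794 = 11.382 A
Step 2: Q_cell = I^2 * R = 11.382^2 * 0.012 = 1.5546 W
Step 3: Q_total = 63 * 1.5546 = 97.94 W
Step 4: m_dot = Q_total / (cp * dT) = 97.94 / (4186 * 10.02) = 0.002335 kg/s

0.002335 kg/s


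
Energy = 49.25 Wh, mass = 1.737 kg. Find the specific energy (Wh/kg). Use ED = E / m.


ED = E / m = 49.25 / 1.737 = 28.35 Wh/kg

28.35 Wh/kg


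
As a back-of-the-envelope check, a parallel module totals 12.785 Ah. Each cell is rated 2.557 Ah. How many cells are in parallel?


n = C_total / C_cell = 12.785 / 2.557 = 5

5


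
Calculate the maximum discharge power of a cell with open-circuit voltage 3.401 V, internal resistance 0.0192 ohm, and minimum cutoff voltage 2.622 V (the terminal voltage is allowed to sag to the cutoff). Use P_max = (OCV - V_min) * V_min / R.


dV = OCV - V_min = 0.779 V (so I_max = dV / R)
P_max = dV * V_min / R = 0.779 * 2.622 / 0.0192 = 106.4 W

106.4 W


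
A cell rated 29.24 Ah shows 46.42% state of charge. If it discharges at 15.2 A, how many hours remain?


Step 1: remaining = SOC/100 * C_total = 46.42/100 * 29.24 = 13.573 Ah
Step 2: t = remaining / I = 13.573 / 15.2 = 0.8930 hr

0.8930 hr


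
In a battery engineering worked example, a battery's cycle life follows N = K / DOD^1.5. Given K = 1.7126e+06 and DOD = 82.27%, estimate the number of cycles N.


Step 1: DOD^1.5 = 82.27^1.5 = 746.21
Step 2: N = 1.7126e+06 / 746.21 = 2295 cycles

2295 cycles


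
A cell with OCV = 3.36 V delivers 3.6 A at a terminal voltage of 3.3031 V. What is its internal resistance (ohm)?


R = (OCV - V) / I = (3.36 - 3.3031) / 3.6 = 0.01581 ohm

0.01581 ohm


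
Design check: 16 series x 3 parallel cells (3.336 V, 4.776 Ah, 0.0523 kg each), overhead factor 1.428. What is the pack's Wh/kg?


Step 1: V_pack = 16 * 3.336 = 53.376 V
Step 2: C_pack = 3 * 4.776 = 14.328 Ah
Step 3: E_pack = V_pack * C_pack = 53.376 * 14.328 = 764.77 Wh
Step 4: m_pack = 16 * 3 * 0.0523 * 1.428 = 3.5849 kg
Step 5: ED = E_pack / m_pack = 764.77 / 3.5849 = 213.3 Wh/kg

213.3 Wh/kg


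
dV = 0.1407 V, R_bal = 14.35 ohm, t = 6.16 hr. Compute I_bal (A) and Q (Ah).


I_bal = dV / R = 0.1407 / 14.35 = 0.0098049 A
Q = I_bal * t = 0.0098049 * 6.16 = 0.06040 Ah

I=0.0098049 A, Q=0.06040 Ah


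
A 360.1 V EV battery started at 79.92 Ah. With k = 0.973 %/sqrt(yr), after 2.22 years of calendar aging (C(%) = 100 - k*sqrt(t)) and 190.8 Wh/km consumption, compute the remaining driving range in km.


Step 1: capacity retention = 100 - 0.973 * sqrt(2.22) = 100 - 0.973 * 1.49 = 98.55%
Step 2: C_now = 79.92 * 98.55/100 = 78.761 Ah
Step 3: E_pack = V * C_now = 360.1 * 78.761 = 28362 Wh
Step 4: range = E_pack / consumption = 28362 / 190.8 = 148.6 km

148.6 km


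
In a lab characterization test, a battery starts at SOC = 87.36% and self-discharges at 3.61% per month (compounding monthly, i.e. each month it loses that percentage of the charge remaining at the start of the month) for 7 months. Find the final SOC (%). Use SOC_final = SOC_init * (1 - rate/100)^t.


decay = (1 - 3.61/100)^7 = 0.77308
SOC_final = 87.36 * 0.77308 = 67.54%

67.54%


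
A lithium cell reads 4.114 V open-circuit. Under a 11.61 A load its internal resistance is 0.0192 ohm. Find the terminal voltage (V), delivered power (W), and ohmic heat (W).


Step 1: V_terminal = OCV - I*R = 4.114 - 11.61 * 0.0192 = 3.8911 V
Step 2: P_out = V_terminal * I = 3.8911 * 11.61 = 45.18 W
Step 3: Q = I^2 * R = 11.61^2 * 0.0192 = 2.588 W

V=3.8911 V, P=45.18 W, Q=2.588 W


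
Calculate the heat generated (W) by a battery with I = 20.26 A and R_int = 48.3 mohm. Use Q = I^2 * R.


Convert: R = 48.3 mohm = 0.0483 ohm
I^2 = 410.47
Q = 410.47 * 0.0483 = 19.83 W

19.83 W


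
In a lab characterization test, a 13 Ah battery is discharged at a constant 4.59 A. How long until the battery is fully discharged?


Runtime = 13 Ah / 4.59 A = 2.832 hr

2.832 hr


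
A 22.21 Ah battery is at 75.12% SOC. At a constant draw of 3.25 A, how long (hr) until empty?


Step 1: remaining = SOC/100 * C_total = 75.12/100 * 22.21 = 16.684 Ah
Step 2: t = remaining / I = 16.684 / 3.25 = 5.134 hr

5.134 hr


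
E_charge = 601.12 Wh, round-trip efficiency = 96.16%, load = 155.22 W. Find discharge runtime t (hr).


Step 1: E_discharge = eta/100 * E_charge = 96.16/100 * 601.12 = 578.04 Wh
Step 2: t = E_discharge / P = 578.04 / 155.22 = 3.724 hr

3.724 hr


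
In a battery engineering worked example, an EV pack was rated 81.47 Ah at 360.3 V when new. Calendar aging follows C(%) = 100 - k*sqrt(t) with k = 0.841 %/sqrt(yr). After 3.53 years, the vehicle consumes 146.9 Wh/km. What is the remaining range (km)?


Step 1: capacity retention = 100 - 0.841 * sqrt(3.53) = 100 - 0.841 * 1.8788 = 98.42%
Step 2: C_now = 81.47 * 98.42/100 = 80.183 Ah
Step 3: E_pack = V * C_now = 360.3 * 80.183 = 28890 Wh
Step 4: range = E_pack / consumption = 28890 / 146.9 = 196.7 km

196.7 km


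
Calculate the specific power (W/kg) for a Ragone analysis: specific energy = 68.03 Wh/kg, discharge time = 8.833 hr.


P_specific = E / t = 68.03 / 8.833 = 7.702 W/kg

7.702 W/kg


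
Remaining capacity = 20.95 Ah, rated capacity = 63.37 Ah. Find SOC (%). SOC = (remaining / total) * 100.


SOC = (remaining / total) * 100 = (20.95 / 63.37) * 100 = 33.06%

33.06%


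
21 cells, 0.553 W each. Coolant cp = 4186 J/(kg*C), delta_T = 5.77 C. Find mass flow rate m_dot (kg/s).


Step 1: Total heat Q = 21 * 0.553 W = 11.613 W
Step 2: denom = cp * dT = 4186 * 5.77 = 24153
Step 3: m_dot = 11.613 / 24153 = 4.808e-04 kg/s

4.808e-04 kg/s


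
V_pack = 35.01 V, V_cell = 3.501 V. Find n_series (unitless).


Rearranging: n = V_pack / V_cell = 35.01 / 3.501 = 10 cells

10


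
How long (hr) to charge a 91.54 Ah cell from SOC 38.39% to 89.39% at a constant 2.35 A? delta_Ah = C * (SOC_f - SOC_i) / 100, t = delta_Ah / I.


Step 1: dSOC = 89.39% - 38.39% = 51%
Step 2: delta_Ah = 91.54 * 51 / 100 = 46.685 Ah
Step 3: t = 46.685 / 2.35 = 19.87 hr

19.87 hr


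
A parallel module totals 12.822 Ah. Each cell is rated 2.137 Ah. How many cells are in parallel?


n = C_total / C_cell = 12.822 / 2.137 = 6

6


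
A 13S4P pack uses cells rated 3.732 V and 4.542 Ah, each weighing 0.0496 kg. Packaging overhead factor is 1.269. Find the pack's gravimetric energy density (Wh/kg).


Step 1: V_pack = 13 * 3.732 = 48.516 V
Step 2: C_pack = 4 * 4.542 = 18.168 Ah
Step 3: E_pack = V_pack * C_pack = 48.516 * 18.168 = 881.44 Wh
Step 4: m_pack = 13 * 4 * 0.0496 * 1.269 = 3.273 kg
Step 5: ED = E_pack / m_pack = 881.44 / 3.273 = 269.3 Wh/kg

269.3 Wh/kg


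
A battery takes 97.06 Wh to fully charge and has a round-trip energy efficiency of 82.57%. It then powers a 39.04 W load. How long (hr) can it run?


Step 1: E_discharge = eta/100 * E_charge = 82.57/100 * 97.06 = 80.142 Wh
Step 2: t = E_discharge / P = 80.142 / 39.04 = 2.053 hr

2.053 hr


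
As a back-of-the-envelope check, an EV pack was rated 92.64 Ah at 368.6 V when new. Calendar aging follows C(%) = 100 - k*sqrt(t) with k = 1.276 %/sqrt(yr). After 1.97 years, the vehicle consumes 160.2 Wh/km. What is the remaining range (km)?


Step 1: capacity retention = 100 - 1.276 * sqrt(1.97) = 100 - 1.276 * 1.4036 = 98.209%
Step 2: C_now = 92.64 * 98.209/100 = 90.981 Ah
Step 3: E_pack = V * C_now = 368.6 * 90.981 = 33536 Wh
Step 4: range = E_pack / consumption = 33536 / 160.2 = 209.3 km

209.3 km


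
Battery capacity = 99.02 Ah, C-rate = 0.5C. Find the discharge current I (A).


At 0.5C: I = 0.5 * 99.02 Ah = 49.51 A

49.51 A


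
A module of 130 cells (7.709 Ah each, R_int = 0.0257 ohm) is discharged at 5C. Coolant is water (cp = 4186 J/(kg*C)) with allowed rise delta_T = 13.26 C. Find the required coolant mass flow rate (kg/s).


Step 1: I = 5 * 7.709 = 38.545 A
Step 2: Q_cell = I^2 * R = 38.545^2 * 0.0257 = 38.183 W
Step 3: Q_total = 130 * 38.183 = 4963.8 W
Step 4: m_dot = Q_total / (cp * dT) = 4963.8 / (4186 * 13.26) = 0.08943 kg/s

0.08943 kg/s


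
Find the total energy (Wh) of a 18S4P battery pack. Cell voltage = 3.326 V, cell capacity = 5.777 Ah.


V_pack = 18 * 3.326 = 59.868 V
C_pack = 4 * 5.777 = 23.108 Ah
E = V_pack * C_pack = 59.868 * 23.108 = 1383 Wh

1383 Wh


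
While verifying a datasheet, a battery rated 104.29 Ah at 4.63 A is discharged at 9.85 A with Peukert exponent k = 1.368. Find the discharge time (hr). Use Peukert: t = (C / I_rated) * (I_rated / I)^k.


t_rated = C / I_rated = 104.29 / 4.63 = 22.525 hr
(I_rated/I)^k = (0.47005)^1.368 = 0.35604
t = t_rated * (I_rated/I)^k = 22.525 * 0.35604 = 8.020 hr

8.020 hr


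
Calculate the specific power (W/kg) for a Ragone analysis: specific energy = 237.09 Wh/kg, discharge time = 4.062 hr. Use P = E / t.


Specific power = 237.09 Wh/kg / 4.062 hr = 58.37 W/kg

58.37 W/kg


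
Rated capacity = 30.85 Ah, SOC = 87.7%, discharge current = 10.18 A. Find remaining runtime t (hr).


Step 1: remaining = SOC/100 * C_total = 87.7/100 * 30.85 = 27.055 Ah
Step 2: t = remaining / I = 27.055 / 10.18 = 2.658 hr

2.658 hr


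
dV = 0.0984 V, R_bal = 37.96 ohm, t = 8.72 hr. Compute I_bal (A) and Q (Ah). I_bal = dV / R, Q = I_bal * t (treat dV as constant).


First, Ohm's law: I_bal = 0.0984 V / 37.96 ohm = 0.0025922 A
Then Q = I * t = 0.0025922 A * 8.72 hr = 0.02260 Ah

I=0.0025922 A, Q=0.02260 Ah


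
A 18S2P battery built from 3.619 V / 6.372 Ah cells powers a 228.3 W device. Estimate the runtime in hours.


Step 1: E_pack = Ns * V_cell * Np * C_cell = 18 * 3.619 * 2 * 6.372 = 830.17 Wh
Step 2: t = E_pack / P = 830.17 / 228.3 = 3.636 hr

3.636 hr


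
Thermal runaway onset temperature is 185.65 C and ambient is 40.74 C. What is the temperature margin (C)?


Safety margin = 185.65 C - 40.74 C = 144.91 C

144.91 C


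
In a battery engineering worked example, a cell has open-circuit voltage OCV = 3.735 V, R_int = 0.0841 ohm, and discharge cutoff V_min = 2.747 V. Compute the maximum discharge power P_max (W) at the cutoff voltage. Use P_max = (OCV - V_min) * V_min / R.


P_max = (OCV - V_min) * V_min / R = (3.735 - 2.747) * 2.747 / 0.0841 = 0.988 * 2.747 / 0.0841 = 32.27 W

32.27 W


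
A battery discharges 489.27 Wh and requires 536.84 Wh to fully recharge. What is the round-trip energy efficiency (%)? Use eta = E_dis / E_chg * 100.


Round-trip efficiency = 489.27/536.84 * 100% = 91.14%

91.14%


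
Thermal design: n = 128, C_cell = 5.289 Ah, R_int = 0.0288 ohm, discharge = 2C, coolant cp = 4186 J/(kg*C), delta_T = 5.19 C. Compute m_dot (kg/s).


Step 1: I = 2 * 5.289 = 10.578 A
Step 2: Q_cell = I^2 * R = 10.578^2 * 0.0288 = 3.2225 W
Step 3: Q_total = 128 * 3.2225 = 412.48 W
Step 4: m_dot = Q_total / (cp * dT) = 412.48 / (4186 * 5.19) = 0.01899 kg/s

0.01899 kg/s


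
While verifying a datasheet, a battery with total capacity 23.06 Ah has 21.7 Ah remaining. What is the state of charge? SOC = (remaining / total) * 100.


SOC% = 21.7 / 23.06 * 100 = 94.10%

94.10%


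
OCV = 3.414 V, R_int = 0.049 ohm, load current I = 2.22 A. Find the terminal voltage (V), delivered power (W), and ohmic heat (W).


Step 1: V_terminal = OCV - I*R = 3.414 - 2.22 * 0.049 = 3.3052 V
Step 2: P_out = V_terminal * I = 3.3052 * 2.22 = 7.338 W
Step 3: Q = I^2 * R = 2.22^2 * 0.049 = 0.2415 W

V=3.3052 V, P=7.338 W, Q=0.2415 W


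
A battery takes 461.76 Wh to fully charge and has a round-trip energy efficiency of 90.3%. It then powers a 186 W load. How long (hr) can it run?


Step 1: E_discharge = eta/100 * E_charge = 90.3/100 * 461.76 = 416.97 Wh
Step 2: t = E_discharge / P = 416.97 / 186 = 2.242 hr

2.242 hr


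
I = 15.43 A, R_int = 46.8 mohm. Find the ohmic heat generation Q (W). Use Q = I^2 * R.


Convert: R = 46.8 mohm = 0.0468 ohm
Q = I^2 * R = 15.43^2 * 0.0468 = 11.14 W

11.14 W


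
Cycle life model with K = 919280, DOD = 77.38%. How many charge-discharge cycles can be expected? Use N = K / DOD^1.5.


DOD^1.5 = 680.68
N = K / DOD^1.5 = 919280 / 680.68 = 1351

1351 cycles


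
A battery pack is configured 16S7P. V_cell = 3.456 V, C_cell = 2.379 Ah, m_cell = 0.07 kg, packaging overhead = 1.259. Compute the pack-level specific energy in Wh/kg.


Step 1: V_pack = 16 * 3.456 = 55.296 V
Step 2: C_pack = 7 * 2.379 = 16.653 Ah
Step 3: E_pack = V_pack * C_pack = 55.296 * 16.653 = 920.84 Wh
Step 4: m_pack = 16 * 7 * 0.07 * 1.259 = 9.8706 kg
Step 5: ED = E_pack / m_pack = 920.84 / 9.8706 = 93.29 Wh/kg

93.29 Wh/kg


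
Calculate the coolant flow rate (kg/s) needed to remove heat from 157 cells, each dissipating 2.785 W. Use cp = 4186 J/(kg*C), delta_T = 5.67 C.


Q_total = 157 * 2.785 = 437.25 W
m_dot = Q_total / (cp * dT) = 437.25 / (4186 * 5.67) = 0.01842 kg/s

0.01842 kg/s


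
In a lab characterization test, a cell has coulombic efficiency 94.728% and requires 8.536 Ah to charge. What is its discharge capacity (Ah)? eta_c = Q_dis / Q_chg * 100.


Q_dis = eta/100 * Q_chg = 94.728/100 * 8.536 = 8.086 Ah

8.086 Ah


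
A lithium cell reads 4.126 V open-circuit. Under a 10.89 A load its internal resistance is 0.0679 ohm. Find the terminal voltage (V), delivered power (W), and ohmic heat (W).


Step 1: V_terminal = OCV - I*R = 4.126 - 10.89 * 0.0679 = 3.3866 V
Step 2: P_out = V_terminal * I = 3.3866 * 10.89 = 36.88 W
Step 3: Q = I^2 * R = 10.89^2 * 0.0679 = 8.052 W

V=3.3866 V, P=36.88 W, Q=8.052 W


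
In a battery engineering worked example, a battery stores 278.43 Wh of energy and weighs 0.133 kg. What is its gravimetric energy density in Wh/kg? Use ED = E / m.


ED = E / m = 278.43 / 0.133 = 2093 Wh/kg

2093 Wh/kg


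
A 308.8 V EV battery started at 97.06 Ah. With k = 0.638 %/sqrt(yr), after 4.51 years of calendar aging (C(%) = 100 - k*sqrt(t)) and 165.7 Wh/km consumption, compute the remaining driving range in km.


Step 1: capacity retention = 100 - 0.638 * sqrt(4.51) = 100 - 0.638 * 2.1237 = 98.645%
Step 2: C_now = 97.06 * 98.645/100 = 95.745 Ah
Step 3: E_pack = V * C_now = 308.8 * 95.745 = 29566 Wh
Step 4: range = E_pack / consumption = 29566 / 165.7 = 178.4 km

178.4 km


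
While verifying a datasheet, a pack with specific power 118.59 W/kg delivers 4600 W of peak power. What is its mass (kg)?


m = P / SP = 4600 / 118.59 = 38.79 kg

38.79 kg


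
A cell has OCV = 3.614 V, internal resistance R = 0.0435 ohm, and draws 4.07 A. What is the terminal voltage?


IR drop = 4.07 * 0.0435 = 0.17705 V
V = 3.614 - 0.17705 = 3.437 V

3.437 V


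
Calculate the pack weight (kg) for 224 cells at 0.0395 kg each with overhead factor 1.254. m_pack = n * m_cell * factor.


Cell mass sum = 224 * 0.0395 = 8.848 kg
With overhead 1.254: m_pack = 8.848 * 1.254 = 11.10 kg

11.10 kg


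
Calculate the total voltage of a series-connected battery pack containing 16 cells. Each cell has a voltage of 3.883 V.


Series voltages add: 16 * 3.883 V = 62.128 V

62.128 V


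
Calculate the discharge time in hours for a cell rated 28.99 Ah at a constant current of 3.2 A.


t = capacity / current = 28.99 / 3.2 = 9.059 hr

9.059 hr


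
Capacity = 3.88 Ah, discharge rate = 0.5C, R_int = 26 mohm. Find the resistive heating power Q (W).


Convert: R = 26 mohm = 0.026 ohm
Step 1: I = C_rate * capacity = 0.5 * 3.88 = 1.94 A
Step 2: Q = I^2 * R = 1.94^2 * 0.026 = 3.7636 * 0.026 = 0.09785 W

0.09785 W


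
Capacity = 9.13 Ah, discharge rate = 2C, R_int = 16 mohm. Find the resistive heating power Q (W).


Convert: R = 16 mohm = 0.016 ohm
Step 1: I = C_rate * capacity = 2 * 9.13 = 18.26 A
Step 2: Q = I^2 * R = 18.26^2 * 0.016 = 333.43 * 0.016 = 5.335 W

5.335 W


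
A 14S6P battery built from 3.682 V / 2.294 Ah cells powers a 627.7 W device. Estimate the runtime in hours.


Step 1: E_pack = Ns * V_cell * Np * C_cell = 14 * 3.682 * 6 * 2.294 = 709.51 Wh
Step 2: t = E_pack / P = 709.51 / 627.7 = 1.130 hr

1.130 hr


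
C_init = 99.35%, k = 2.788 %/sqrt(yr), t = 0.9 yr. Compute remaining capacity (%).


sqrt(t) = sqrt(0.9) = 0.94868
C_final = 99.35 - 2.788 * 0.94868 = 96.71%

96.71%


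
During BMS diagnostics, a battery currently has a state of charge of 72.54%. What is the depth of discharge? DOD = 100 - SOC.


DOD = 100 - SOC = 100 - 72.54 = 27.46%

27.46%


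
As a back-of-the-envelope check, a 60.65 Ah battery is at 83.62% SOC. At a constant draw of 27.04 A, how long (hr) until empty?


Step 1: remaining = SOC/100 * C_total = 83.62/100 * 60.65 = 50.716 Ah
Step 2: t = remaining / I = 50.716 / 27.04 = 1.876 hr

1.876 hr


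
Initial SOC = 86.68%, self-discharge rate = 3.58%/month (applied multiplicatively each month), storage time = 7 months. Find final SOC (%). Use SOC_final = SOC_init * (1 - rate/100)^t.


decay = (1 - 3.58/100)^7 = 0.77476
SOC_final = 86.68 * 0.77476 = 67.16%

67.16%


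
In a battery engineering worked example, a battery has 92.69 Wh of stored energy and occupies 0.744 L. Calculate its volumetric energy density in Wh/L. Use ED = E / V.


Volumetric ED = 92.69 Wh / 0.744 L = 124.6 Wh/L

124.6 Wh/L


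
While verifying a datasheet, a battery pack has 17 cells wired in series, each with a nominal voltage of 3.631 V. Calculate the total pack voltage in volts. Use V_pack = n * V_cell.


Series voltages add: 17 * 3.631 V = 61.727 V

61.727 V


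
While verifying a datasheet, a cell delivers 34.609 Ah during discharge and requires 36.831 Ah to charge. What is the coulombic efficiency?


eta_c = Q_dis / Q_chg * 100 = 34.609 / 36.831 * 100 = 93.97%

93.97%


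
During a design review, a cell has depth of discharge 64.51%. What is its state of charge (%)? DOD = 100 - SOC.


SOC = 100 - DOD = 100 - 64.51 = 35.49%

35.49%


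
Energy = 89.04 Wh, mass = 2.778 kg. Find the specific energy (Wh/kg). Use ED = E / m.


Specific energy = 89.04 Wh / 2.778 kg = 32.05 Wh/kg

32.05 Wh/kg


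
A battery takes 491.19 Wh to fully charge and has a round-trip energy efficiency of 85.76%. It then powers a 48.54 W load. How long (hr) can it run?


Step 1: E_discharge = eta/100 * E_charge = 85.76/100 * 491.19 = 421.24 Wh
Step 2: t = E_discharge / P = 421.24 / 48.54 = 8.678 hr

8.678 hr


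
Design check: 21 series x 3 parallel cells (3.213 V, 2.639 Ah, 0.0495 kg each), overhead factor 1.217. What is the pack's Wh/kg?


Step 1: V_pack = 21 * 3.213 = 67.473 V
Step 2: C_pack = 3 * 2.639 = 7.917 Ah
Step 3: E_pack = V_pack * C_pack = 67.473 * 7.917 = 534.18 Wh
Step 4: m_pack = 21 * 3 * 0.0495 * 1.217 = 3.7952 kg
Step 5: ED = E_pack / m_pack = 534.18 / 3.7952 = 140.8 Wh/kg

140.8 Wh/kg


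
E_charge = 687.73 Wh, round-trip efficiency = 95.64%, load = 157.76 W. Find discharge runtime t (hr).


Step 1: E_discharge = eta/100 * E_charge = 95.64/100 * 687.73 = 657.74 Wh
Step 2: t = E_discharge / P = 657.74 / 157.76 = 4.169 hr

4.169 hr


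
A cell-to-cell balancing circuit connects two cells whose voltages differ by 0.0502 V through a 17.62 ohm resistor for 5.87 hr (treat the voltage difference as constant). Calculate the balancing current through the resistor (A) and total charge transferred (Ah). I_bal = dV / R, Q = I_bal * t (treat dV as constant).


First, Ohm's law: I_bal = 0.0502 V / 17.62 ohm = 0.002849 A
Then Q = I * t = 0.002849 A * 5.87 hr = 0.01672 Ah

I=0.002849 A, Q=0.01672 Ah


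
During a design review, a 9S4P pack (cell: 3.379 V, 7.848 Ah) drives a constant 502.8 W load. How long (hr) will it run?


Step 1: E_pack = Ns * V_cell * Np * C_cell = 9 * 3.379 * 4 * 7.848 = 954.66 Wh
Step 2: t = E_pack / P = 954.66 / 502.8 = 1.899 hr

1.899 hr


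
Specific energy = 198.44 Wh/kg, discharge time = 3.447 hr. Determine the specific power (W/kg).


Specific power = 198.44 Wh/kg / 3.447 hr = 57.57 W/kg

57.57 W/kg


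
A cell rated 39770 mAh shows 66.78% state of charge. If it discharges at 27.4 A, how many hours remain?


Convert: C_total = 39770 mAh = 39.77 Ah
Step 1: remaining = SOC/100 * C_total = 66.78/100 * 39.77 = 26.558 Ah
Step 2: t = remaining / I = 26.558 / 27.4 = 0.9693 hr

0.9693 hr


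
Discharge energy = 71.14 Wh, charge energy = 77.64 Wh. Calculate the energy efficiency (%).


Round-trip efficiency = 71.14/77.64 * 100% = 91.63%

91.63%


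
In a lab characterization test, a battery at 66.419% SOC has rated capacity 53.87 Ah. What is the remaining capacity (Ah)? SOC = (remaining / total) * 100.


remaining = SOC / 100 * total = 66.419 / 100 * 53.87 = 35.78 Ah

35.78 Ah


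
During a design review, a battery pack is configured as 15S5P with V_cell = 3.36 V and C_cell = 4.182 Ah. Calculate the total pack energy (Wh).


E = Ns * Vcell * Np * Ccell = 15 * 3.36 * 5 * 4.182 = 1054 Wh

1054 Wh


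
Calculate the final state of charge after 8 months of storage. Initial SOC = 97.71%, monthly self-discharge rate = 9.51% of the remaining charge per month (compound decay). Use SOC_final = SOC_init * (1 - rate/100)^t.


Monthly retention factor = 1 - 9.51/100 = 0.9049
Over 8 months: factor^8 = 0.44958
SOC_final = 97.71 * 0.44958 = 43.93%

43.93%


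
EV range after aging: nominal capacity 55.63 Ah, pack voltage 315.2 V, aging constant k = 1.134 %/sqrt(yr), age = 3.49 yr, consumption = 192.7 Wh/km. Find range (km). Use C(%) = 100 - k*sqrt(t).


Step 1: capacity retention = 100 - 1.134 * sqrt(3.49) = 100 - 1.134 * 1.8682 = 97.881%
Step 2: C_now = 55.63 * 97.881/100 = 54.451 Ah
Step 3: E_pack = V * C_now = 315.2 * 54.451 = 17163 Wh
Step 4: range = E_pack / consumption = 17163 / 192.7 = 89.07 km

89.07 km


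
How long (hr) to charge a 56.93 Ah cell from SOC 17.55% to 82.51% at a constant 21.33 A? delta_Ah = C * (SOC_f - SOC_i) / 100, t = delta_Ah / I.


delta_Ah = 56.93 * (82.51 - 17.55) / 100 = 36.982 Ah
t = delta_Ah / I = 36.982 / 21.33 = 1.734 hr

1.734 hr


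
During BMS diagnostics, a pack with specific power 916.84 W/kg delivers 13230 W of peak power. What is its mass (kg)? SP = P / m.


m = P / SP = 13230 / 916.84 = 14.43 kg

14.43 kg


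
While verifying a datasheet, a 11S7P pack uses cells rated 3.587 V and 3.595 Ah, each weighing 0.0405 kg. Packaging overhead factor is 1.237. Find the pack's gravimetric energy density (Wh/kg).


Step 1: V_pack = 11 * 3.587 = 39.457 V
Step 2: C_pack = 7 * 3.595 = 25.165 Ah
Step 3: E_pack = V_pack * C_pack = 39.457 * 25.165 = 992.94 Wh
Step 4: m_pack = 11 * 7 * 0.0405 * 1.237 = 3.8576 kg
Step 5: ED = E_pack / m_pack = 992.94 / 3.8576 = 257.4 Wh/kg

257.4 Wh/kg
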